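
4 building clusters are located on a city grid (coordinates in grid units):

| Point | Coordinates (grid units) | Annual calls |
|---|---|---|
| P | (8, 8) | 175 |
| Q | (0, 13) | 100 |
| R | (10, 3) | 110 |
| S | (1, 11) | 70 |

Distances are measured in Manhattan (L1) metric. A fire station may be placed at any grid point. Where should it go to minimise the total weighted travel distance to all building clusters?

Manhattan distance separates: Σwᵢ(|x−xᵢ|+|y−yᵢ|) = Σwᵢ|x−xᵢ| + Σwᵢ|y−yᵢ|, so x and y are optimised independently as 1-D weighted medians.
Total weight W = 455; half = 227.5.
x-coordinate, sorted with cumulative weight:
  x=0 (Q, w=100) cum 100
  x=1 (S, w=70) cum 170
  x=8 (P, w=175) cum 345  ← median
  x=10 (R, w=110) cum 455
⇒ x* = 8
y-coordinate, sorted with cumulative weight:
  y=3 (R, w=110) cum 110
  y=8 (P, w=175) cum 285  ← median
  y=11 (S, w=70) cum 355
  y=13 (Q, w=100) cum 455
⇒ y* = 8

(8, 8)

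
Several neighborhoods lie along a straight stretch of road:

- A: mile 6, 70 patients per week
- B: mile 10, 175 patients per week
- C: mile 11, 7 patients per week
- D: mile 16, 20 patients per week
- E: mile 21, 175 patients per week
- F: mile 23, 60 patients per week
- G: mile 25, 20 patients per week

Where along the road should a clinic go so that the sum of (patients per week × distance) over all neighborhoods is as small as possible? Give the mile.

For a sum of weighted absolute distances on a line, the optimum is the weighted median (not the mean). Total weight W = 527; half-weight = 263.5.
Sort by position and accumulate weight:
  mile 6 (A, w=70) → cum 70
  mile 10 (B, w=175) → cum 245
  mile 11 (C, w=7) → cum 252
  mile 16 (D, w=20) → cum 272  ≥ 263.5 → median here
  mile 21 (E, w=175) → cum 447
  mile 23 (F, w=60) → cum 507
  mile 25 (G, w=20) → cum 527
Optimal location: mile 16.

x = 16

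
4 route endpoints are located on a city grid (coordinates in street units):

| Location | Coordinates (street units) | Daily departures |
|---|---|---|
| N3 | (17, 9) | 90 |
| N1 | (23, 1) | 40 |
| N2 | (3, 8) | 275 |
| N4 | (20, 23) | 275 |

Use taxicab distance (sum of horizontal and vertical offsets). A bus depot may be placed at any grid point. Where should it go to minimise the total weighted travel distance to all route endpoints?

Manhattan distance separates: Σwᵢ(|x−xᵢ|+|y−yᵢ|) = Σwᵢ|x−xᵢ| + Σwᵢ|y−yᵢ|, so x and y are optimised independently as 1-D weighted medians.
Total weight W = 680; half = 340.
x-coordinate, sorted with cumulative weight:
  x=3 (N2, w=275) cum 275
  x=17 (N3, w=90) cum 365  ← median
  x=20 (N4, w=275) cum 640
  x=23 (N1, w=40) cum 680
⇒ x* = 17
y-coordinate, sorted with cumulative weight:
  y=1 (N1, w=40) cum 40
  y=8 (N2, w=275) cum 315
  y=9 (N3, w=90) cum 405  ← median
  y=23 (N4, w=275) cum 680
⇒ y* = 9

(17, 9)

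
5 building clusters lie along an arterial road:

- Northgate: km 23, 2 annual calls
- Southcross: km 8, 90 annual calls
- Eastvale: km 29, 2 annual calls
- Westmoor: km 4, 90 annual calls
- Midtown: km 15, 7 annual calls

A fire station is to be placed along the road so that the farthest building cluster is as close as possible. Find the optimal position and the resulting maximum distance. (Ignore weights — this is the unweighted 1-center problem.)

location 16.5, max distance 12.5

The 1-center on a line is the midpoint of the two extreme points: leftmost at 4, rightmost at 29.
Optimal location = (4 + 29)/2 = 16.5; maximum distance = (29 − 4)/2 = 12.5.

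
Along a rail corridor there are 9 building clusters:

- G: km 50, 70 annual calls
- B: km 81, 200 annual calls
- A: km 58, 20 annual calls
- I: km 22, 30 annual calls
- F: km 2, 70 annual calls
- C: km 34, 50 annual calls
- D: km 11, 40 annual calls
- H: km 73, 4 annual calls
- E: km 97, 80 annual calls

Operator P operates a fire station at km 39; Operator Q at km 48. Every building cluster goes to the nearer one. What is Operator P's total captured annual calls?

The indifferent point is the midpoint (39+48)/2 = 43.5; building clusters left of it (closer to Operator P at 39) go to Operator P, those right go to Operator Q.
  F at 2 (w=70) → Operator P
  D at 11 (w=40) → Operator P
  I at 22 (w=30) → Operator P
  C at 34 (w=50) → Operator P
  G at 50 (w=70) → Operator Q
  A at 58 (w=20) → Operator Q
  H at 73 (w=4) → Operator Q
  B at 81 (w=200) → Operator Q
  E at 97 (w=80) → Operator Q
Operator P captures 190; Operator Q captures 374.

190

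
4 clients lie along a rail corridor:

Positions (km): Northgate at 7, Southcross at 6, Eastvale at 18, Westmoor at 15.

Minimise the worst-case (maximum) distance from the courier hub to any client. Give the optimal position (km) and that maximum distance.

The 1-center on a line is the midpoint of the two extreme points: leftmost at 6, rightmost at 18.
Optimal location = (6 + 18)/2 = 12; maximum distance = (18 − 6)/2 = 6.

location 12, max distance 6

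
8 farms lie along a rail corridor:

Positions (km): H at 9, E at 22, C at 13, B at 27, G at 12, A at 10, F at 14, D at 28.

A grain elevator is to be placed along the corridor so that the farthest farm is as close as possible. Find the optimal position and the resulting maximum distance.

The 1-center on a line is the midpoint of the two extreme points: leftmost at 9, rightmost at 28.
Optimal location = (9 + 28)/2 = 18.5; maximum distance = (28 − 9)/2 = 9.5.

location 18.5, max distance 9.5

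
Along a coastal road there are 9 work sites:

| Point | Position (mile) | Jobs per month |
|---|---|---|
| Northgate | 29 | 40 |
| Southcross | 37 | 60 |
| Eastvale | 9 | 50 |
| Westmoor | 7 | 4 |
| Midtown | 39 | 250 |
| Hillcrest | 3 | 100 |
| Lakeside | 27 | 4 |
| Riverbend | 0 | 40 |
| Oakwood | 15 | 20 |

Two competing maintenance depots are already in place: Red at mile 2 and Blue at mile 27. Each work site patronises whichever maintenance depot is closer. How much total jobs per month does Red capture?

194

The indifferent point is the midpoint (2+27)/2 = 14.5; work sites left of it (closer to Red at 2) go to Red, those right go to Blue.
  Riverbend at 0 (w=40) → Red
  Hillcrest at 3 (w=100) → Red
  Westmoor at 7 (w=4) → Red
  Eastvale at 9 (w=50) → Red
  Oakwood at 15 (w=20) → Blue
  Lakeside at 27 (w=4) → Blue
  Northgate at 29 (w=40) → Blue
  Southcross at 37 (w=60) → Blue
  Midtown at 39 (w=250) → Blue
Red captures 194; Blue captures 374.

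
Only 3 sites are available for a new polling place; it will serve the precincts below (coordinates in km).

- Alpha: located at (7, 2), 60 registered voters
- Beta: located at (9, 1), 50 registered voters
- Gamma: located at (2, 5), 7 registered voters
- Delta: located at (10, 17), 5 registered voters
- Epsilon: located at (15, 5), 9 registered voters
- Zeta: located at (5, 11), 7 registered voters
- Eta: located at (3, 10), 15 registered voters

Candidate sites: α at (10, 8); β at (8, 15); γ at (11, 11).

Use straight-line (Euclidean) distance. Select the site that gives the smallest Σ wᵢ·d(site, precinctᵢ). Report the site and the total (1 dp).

α, total 1063.4 km

Total weighted distance at each candidate:
  α (10, 8): total = 1063.4
  β (8, 15): total = 1830.8
  γ (11, 11): total = 1434.8
Minimum is at α with total 1063.4 km.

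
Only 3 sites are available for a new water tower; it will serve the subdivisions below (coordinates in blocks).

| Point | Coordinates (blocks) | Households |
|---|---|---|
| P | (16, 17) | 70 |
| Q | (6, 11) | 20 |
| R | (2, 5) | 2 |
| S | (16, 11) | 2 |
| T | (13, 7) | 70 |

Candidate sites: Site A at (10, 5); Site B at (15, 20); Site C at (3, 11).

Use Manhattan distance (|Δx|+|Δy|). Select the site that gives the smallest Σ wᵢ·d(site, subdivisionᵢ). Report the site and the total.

Site B, total 1766 blocks

Total weighted distance at each candidate:
  Site A (10, 5): total = 1850
  Site B (15, 20): total = 1766
  Site C (3, 11): total = 2410
Minimum is at Site B with total 1766 blocks.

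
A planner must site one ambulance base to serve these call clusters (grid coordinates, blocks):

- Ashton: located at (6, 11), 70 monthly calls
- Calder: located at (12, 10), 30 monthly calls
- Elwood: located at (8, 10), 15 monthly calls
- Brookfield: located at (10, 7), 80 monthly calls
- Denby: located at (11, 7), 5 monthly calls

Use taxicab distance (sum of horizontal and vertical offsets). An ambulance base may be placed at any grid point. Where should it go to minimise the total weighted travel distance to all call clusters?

Manhattan distance separates: Σwᵢ(|x−xᵢ|+|y−yᵢ|) = Σwᵢ|x−xᵢ| + Σwᵢ|y−yᵢ|, so x and y are optimised independently as 1-D weighted medians.
Total weight W = 200; half = 100.
x-coordinate, sorted with cumulative weight:
  x=6 (Ashton, w=70) cum 70
  x=8 (Elwood, w=15) cum 85
  x=10 (Brookfield, w=80) cum 165  ← median
  x=11 (Denby, w=5) cum 170
  x=12 (Calder, w=30) cum 200
⇒ x* = 10
y-coordinate, sorted with cumulative weight:
  y=7 (Brookfield, w=80) cum 80
  y=7 (Denby, w=5) cum 85
  y=10 (Calder, w=30) cum 115  ← median
  y=10 (Elwood, w=15) cum 130
  y=11 (Ashton, w=70) cum 200
⇒ y* = 10

(10, 10)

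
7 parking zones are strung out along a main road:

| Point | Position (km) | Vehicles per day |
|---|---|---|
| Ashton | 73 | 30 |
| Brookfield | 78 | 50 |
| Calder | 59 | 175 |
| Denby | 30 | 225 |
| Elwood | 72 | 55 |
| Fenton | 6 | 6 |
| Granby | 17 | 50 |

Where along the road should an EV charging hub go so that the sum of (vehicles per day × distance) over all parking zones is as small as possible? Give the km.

x = 59

For a sum of weighted absolute distances on a line, the optimum is the weighted median (not the mean). Total weight W = 591; half-weight = 295.5.
Sort by position and accumulate weight:
  km 6 (Fenton, w=6) → cum 6
  km 17 (Granby, w=50) → cum 56
  km 30 (Denby, w=225) → cum 281
  km 59 (Calder, w=175) → cum 456  ≥ 295.5 → median here
  km 72 (Elwood, w=55) → cum 511
  km 73 (Ashton, w=30) → cum 541
  km 78 (Brookfield, w=50) → cum 591
Optimal location: km 59.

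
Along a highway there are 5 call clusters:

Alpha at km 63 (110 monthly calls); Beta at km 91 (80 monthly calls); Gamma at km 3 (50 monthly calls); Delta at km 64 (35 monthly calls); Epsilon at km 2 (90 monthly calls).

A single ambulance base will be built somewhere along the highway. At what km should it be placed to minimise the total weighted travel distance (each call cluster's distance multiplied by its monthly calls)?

x = 63

For a sum of weighted absolute distances on a line, the optimum is the weighted median (not the mean). Total weight W = 365; half-weight = 182.5.
Sort by position and accumulate weight:
  km 2 (Epsilon, w=90) → cum 90
  km 3 (Gamma, w=50) → cum 140
  km 63 (Alpha, w=110) → cum 250  ≥ 182.5 → median here
  km 64 (Delta, w=35) → cum 285
  km 91 (Beta, w=80) → cum 365
Optimal location: km 63.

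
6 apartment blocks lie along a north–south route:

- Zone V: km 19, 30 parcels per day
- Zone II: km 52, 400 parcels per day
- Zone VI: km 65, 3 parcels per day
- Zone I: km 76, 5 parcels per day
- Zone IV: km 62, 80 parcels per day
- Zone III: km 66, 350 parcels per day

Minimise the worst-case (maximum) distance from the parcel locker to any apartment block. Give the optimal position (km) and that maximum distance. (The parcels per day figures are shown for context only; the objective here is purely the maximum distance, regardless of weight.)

The 1-center on a line is the midpoint of the two extreme points: leftmost at 19, rightmost at 76.
Optimal location = (19 + 76)/2 = 47.5; maximum distance = (76 − 19)/2 = 28.5.

location 47.5, max distance 28.5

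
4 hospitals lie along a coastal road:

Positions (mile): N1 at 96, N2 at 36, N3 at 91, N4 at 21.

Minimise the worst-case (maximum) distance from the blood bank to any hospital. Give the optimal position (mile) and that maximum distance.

The 1-center on a line is the midpoint of the two extreme points: leftmost at 21, rightmost at 96.
Optimal location = (21 + 96)/2 = 58.5; maximum distance = (96 − 21)/2 = 37.5.

location 58.5, max distance 37.5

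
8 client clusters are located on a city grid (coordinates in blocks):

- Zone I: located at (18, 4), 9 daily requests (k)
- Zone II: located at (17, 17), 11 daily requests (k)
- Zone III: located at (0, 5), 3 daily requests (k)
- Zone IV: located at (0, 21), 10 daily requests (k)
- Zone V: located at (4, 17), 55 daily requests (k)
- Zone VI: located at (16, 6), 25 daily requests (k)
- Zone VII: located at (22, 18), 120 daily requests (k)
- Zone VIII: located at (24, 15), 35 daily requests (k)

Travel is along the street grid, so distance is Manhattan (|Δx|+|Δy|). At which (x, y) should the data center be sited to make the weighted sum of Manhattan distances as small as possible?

(22, 17)

Manhattan distance separates: Σwᵢ(|x−xᵢ|+|y−yᵢ|) = Σwᵢ|x−xᵢ| + Σwᵢ|y−yᵢ|, so x and y are optimised independently as 1-D weighted medians.
Total weight W = 268; half = 134.
x-coordinate, sorted with cumulative weight:
  x=0 (Zone III, w=3) cum 3
  x=0 (Zone IV, w=10) cum 13
  x=4 (Zone V, w=55) cum 68
  x=16 (Zone VI, w=25) cum 93
  x=17 (Zone II, w=11) cum 104
  x=18 (Zone I, w=9) cum 113
  x=22 (Zone VII, w=120) cum 233  ← median
  x=24 (Zone VIII, w=35) cum 268
⇒ x* = 22
y-coordinate, sorted with cumulative weight:
  y=4 (Zone I, w=9) cum 9
  y=5 (Zone III, w=3) cum 12
  y=6 (Zone VI, w=25) cum 37
  y=15 (Zone VIII, w=35) cum 72
  y=17 (Zone II, w=11) cum 83
  y=17 (Zone V, w=55) cum 138  ← median
  y=18 (Zone VII, w=120) cum 258
  y=21 (Zone IV, w=10) cum 268
⇒ y* = 17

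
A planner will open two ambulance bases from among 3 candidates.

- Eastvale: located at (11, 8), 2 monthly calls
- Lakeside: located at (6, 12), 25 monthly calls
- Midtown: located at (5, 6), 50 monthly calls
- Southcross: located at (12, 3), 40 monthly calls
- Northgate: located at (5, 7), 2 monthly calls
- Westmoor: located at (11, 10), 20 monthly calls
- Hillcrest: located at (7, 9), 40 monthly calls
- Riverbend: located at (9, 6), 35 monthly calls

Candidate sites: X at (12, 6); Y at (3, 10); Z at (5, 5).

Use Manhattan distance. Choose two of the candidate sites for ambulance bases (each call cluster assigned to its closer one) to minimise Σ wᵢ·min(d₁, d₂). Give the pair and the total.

Evaluate every pair (each demand assigned to the nearer of the two):
  {X, Z}: total = 825
  {X, Y}: total = 966
  {Y, Z}: total = 1092
Best pair: {X, Z} with total 825.

{X, Z}, total 825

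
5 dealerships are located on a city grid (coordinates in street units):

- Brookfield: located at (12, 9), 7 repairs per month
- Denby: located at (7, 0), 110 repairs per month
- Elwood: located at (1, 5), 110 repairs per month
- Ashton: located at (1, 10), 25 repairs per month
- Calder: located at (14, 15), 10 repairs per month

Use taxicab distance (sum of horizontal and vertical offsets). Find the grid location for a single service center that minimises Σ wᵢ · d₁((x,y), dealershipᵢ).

(1, 5)

Manhattan distance separates: Σwᵢ(|x−xᵢ|+|y−yᵢ|) = Σwᵢ|x−xᵢ| + Σwᵢ|y−yᵢ|, so x and y are optimised independently as 1-D weighted medians.
Total weight W = 262; half = 131.
x-coordinate, sorted with cumulative weight:
  x=1 (Elwood, w=110) cum 110
  x=1 (Ashton, w=25) cum 135  ← median
  x=7 (Denby, w=110) cum 245
  x=12 (Brookfield, w=7) cum 252
  x=14 (Calder, w=10) cum 262
⇒ x* = 1
y-coordinate, sorted with cumulative weight:
  y=0 (Denby, w=110) cum 110
  y=5 (Elwood, w=110) cum 220  ← median
  y=9 (Brookfield, w=7) cum 227
  y=10 (Ashton, w=25) cum 252
  y=15 (Calder, w=10) cum 262
⇒ y* = 5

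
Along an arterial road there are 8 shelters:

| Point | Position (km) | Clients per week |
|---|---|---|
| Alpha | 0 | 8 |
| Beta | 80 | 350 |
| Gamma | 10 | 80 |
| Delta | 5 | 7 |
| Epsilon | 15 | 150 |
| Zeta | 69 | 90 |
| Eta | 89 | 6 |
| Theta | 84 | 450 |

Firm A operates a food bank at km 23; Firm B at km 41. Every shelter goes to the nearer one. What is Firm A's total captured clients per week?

The indifferent point is the midpoint (23+41)/2 = 32; shelters left of it (closer to Firm A at 23) go to Firm A, those right go to Firm B.
  Alpha at 0 (w=8) → Firm A
  Delta at 5 (w=7) → Firm A
  Gamma at 10 (w=80) → Firm A
  Epsilon at 15 (w=150) → Firm A
  Zeta at 69 (w=90) → Firm B
  Beta at 80 (w=350) → Firm B
  Theta at 84 (w=450) → Firm B
  Eta at 89 (w=6) → Firm B
Firm A captures 245; Firm B captures 896.

245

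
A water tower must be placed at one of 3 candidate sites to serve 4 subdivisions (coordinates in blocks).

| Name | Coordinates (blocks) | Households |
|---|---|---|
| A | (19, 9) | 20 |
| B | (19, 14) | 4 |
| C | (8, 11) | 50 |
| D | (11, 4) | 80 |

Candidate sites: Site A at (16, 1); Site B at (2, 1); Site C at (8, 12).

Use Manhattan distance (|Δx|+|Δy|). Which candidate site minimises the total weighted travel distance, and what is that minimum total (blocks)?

Total weighted distance at each candidate:
  Site A (16, 1): total = 1824
  Site B (2, 1): total = 2380
  Site C (8, 12): total = 1262
Minimum is at Site C with total 1262 blocks.

Site C, total 1262 blocks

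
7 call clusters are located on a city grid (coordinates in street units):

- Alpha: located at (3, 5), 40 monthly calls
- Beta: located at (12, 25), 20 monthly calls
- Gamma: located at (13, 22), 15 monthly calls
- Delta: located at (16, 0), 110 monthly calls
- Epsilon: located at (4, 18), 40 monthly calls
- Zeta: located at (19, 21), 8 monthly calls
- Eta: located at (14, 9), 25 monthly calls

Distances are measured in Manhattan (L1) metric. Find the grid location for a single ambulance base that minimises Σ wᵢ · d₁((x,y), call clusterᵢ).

Manhattan distance separates: Σwᵢ(|x−xᵢ|+|y−yᵢ|) = Σwᵢ|x−xᵢ| + Σwᵢ|y−yᵢ|, so x and y are optimised independently as 1-D weighted medians.
Total weight W = 258; half = 129.
x-coordinate, sorted with cumulative weight:
  x=3 (Alpha, w=40) cum 40
  x=4 (Epsilon, w=40) cum 80
  x=12 (Beta, w=20) cum 100
  x=13 (Gamma, w=15) cum 115
  x=14 (Eta, w=25) cum 140  ← median
  x=16 (Delta, w=110) cum 250
  x=19 (Zeta, w=8) cum 258
⇒ x* = 14
y-coordinate, sorted with cumulative weight:
  y=0 (Delta, w=110) cum 110
  y=5 (Alpha, w=40) cum 150  ← median
  y=9 (Eta, w=25) cum 175
  y=18 (Epsilon, w=40) cum 215
  y=21 (Zeta, w=8) cum 223
  y=22 (Gamma, w=15) cum 238
  y=25 (Beta, w=20) cum 258
⇒ y* = 5

(14, 5)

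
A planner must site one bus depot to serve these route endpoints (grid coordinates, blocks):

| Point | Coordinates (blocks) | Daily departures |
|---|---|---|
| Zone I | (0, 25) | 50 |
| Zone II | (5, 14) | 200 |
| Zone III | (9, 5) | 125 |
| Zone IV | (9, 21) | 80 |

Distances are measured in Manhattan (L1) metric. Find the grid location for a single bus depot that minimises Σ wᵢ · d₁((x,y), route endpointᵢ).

(5, 14)

Manhattan distance separates: Σwᵢ(|x−xᵢ|+|y−yᵢ|) = Σwᵢ|x−xᵢ| + Σwᵢ|y−yᵢ|, so x and y are optimised independently as 1-D weighted medians.
Total weight W = 455; half = 227.5.
x-coordinate, sorted with cumulative weight:
  x=0 (Zone I, w=50) cum 50
  x=5 (Zone II, w=200) cum 250  ← median
  x=9 (Zone III, w=125) cum 375
  x=9 (Zone IV, w=80) cum 455
⇒ x* = 5
y-coordinate, sorted with cumulative weight:
  y=5 (Zone III, w=125) cum 125
  y=14 (Zone II, w=200) cum 325  ← median
  y=21 (Zone IV, w=80) cum 405
  y=25 (Zone I, w=50) cum 455
⇒ y* = 14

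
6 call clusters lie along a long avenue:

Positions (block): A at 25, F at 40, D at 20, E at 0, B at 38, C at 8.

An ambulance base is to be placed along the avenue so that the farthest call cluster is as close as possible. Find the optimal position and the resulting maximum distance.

The 1-center on a line is the midpoint of the two extreme points: leftmost at 0, rightmost at 40.
Optimal location = (0 + 40)/2 = 20; maximum distance = (40 − 0)/2 = 20.

location 20, max distance 20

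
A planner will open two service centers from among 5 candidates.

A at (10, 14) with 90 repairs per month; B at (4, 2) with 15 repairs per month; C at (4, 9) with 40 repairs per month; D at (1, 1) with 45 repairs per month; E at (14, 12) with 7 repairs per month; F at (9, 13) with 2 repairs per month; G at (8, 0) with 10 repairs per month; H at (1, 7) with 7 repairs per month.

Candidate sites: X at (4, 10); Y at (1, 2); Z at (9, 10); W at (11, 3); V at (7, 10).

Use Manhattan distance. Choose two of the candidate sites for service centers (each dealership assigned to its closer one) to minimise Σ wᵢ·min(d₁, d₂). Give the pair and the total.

Evaluate every pair (each demand assigned to the nearer of the two):
  {Y, Z}: total = 960
  {Y, V}: total = 1078
  {X, Y}: total = 1255
  {X, Z}: total = 1357
  {Z, W}: total = 1542
  {X, V}: total = 1555
  {W, V}: total = 1646
  {Z, V}: total = 1678
  {Y, W}: total = 1773
  {X, W}: total = 1802
Best pair: {Y, Z} with total 960.

{Y, Z}, total 960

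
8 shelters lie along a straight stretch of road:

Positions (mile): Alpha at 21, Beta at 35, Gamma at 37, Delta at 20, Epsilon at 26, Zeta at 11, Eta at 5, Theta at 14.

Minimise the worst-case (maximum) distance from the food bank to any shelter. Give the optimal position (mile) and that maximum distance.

The 1-center on a line is the midpoint of the two extreme points: leftmost at 5, rightmost at 37.
Optimal location = (5 + 37)/2 = 21; maximum distance = (37 − 5)/2 = 16.

location 21, max distance 16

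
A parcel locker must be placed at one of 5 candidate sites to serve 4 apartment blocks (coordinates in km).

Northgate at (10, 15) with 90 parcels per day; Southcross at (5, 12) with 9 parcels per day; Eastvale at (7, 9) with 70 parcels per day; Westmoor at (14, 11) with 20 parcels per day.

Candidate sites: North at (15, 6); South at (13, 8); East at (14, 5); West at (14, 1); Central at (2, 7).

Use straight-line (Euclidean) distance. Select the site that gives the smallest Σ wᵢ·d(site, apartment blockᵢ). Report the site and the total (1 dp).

Total weighted distance at each candidate:
  North (15, 6): total = 1731.6
  South (13, 8): total = 1255.0
  East (14, 5): total = 1756.3
  West (14, 1): total = 2382.4
  Central (2, 7): total = 1700.7
Minimum is at South with total 1255.0 km.

South, total 1255.0 km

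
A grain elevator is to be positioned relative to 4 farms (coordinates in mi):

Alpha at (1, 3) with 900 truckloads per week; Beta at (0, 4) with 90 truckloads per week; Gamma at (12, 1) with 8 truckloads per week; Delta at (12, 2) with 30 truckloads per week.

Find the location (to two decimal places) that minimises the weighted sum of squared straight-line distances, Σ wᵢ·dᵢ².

(1.32, 3.04)

The minimiser of Σwᵢ‖p−pᵢ‖² is the weighted centroid p* = (Σwᵢpᵢ)/(Σwᵢ).
Σwᵢ = 1028.
Σwᵢxᵢ = 900·1 + 90·0 + 8·12 + 30·12 = 1356.
Σwᵢyᵢ = 900·3 + 90·4 + 8·1 + 30·2 = 3128.
x* = 1356/1028 = 1.32, y* = 3128/1028 = 3.04.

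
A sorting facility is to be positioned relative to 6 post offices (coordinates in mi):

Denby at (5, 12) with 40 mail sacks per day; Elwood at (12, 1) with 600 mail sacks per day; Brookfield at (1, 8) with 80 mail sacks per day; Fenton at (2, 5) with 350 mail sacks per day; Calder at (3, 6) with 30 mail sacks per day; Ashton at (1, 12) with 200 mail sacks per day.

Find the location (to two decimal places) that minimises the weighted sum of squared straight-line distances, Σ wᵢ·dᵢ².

The minimiser of Σwᵢ‖p−pᵢ‖² is the weighted centroid p* = (Σwᵢpᵢ)/(Σwᵢ).
Σwᵢ = 1300.
Σwᵢxᵢ = 40·5 + 600·12 + 80·1 + 350·2 + 30·3 + 200·1 = 8470.
Σwᵢyᵢ = 40·12 + 600·1 + 80·8 + 350·5 + 30·6 + 200·12 = 6050.
x* = 8470/1300 = 6.52, y* = 6050/1300 = 4.65.

(6.52, 4.65)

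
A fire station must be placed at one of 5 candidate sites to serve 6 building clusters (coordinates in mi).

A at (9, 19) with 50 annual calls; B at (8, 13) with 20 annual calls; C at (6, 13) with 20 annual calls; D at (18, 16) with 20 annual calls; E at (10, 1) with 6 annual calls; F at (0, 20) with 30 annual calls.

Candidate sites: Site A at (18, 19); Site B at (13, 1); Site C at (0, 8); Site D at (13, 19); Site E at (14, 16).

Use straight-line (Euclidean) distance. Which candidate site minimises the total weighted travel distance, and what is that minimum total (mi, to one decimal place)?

Total weighted distance at each candidate:
  Site A (18, 19): total = 1670.6
  Site B (13, 1): total = 2484.7
  Site C (0, 8): total = 1882.7
  Site D (13, 19): total = 1157.9
  Site E (14, 16): total = 1206.5
Minimum is at Site D with total 1157.9 mi.

Site D, total 1157.9 mi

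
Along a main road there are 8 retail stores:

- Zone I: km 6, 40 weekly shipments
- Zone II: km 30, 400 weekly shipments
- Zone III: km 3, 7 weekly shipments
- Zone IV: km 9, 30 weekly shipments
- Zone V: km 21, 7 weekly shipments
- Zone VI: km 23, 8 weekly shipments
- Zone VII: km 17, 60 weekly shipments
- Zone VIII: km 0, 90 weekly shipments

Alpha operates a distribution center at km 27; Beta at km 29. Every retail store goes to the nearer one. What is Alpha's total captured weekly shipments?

242

The indifferent point is the midpoint (27+29)/2 = 28; retail stores left of it (closer to Alpha at 27) go to Alpha, those right go to Beta.
  Zone VIII at 0 (w=90) → Alpha
  Zone III at 3 (w=7) → Alpha
  Zone I at 6 (w=40) → Alpha
  Zone IV at 9 (w=30) → Alpha
  Zone VII at 17 (w=60) → Alpha
  Zone V at 21 (w=7) → Alpha
  Zone VI at 23 (w=8) → Alpha
  Zone II at 30 (w=400) → Beta
Alpha captures 242; Beta captures 400.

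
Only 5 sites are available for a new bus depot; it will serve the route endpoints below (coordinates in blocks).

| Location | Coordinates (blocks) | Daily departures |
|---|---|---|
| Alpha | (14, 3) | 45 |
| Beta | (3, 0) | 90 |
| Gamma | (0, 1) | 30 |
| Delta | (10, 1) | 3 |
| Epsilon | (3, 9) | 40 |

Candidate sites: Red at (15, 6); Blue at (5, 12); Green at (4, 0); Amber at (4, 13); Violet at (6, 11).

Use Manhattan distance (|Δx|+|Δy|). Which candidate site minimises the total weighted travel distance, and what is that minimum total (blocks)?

Total weighted distance at each candidate:
  Red (15, 6): total = 3030
  Blue (5, 12): total = 2798
  Green (4, 0): total = 1246
  Amber (4, 13): total = 2894
  Violet (6, 11): total = 2702
Minimum is at Green with total 1246 blocks.

Green, total 1246 blocks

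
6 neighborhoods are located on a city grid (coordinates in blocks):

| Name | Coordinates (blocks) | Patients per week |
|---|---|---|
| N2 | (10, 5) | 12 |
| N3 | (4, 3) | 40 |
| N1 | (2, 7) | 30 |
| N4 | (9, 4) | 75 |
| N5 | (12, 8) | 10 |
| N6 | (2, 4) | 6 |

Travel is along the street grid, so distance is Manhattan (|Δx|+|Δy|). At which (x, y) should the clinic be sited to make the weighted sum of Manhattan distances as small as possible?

(9, 4)

Manhattan distance separates: Σwᵢ(|x−xᵢ|+|y−yᵢ|) = Σwᵢ|x−xᵢ| + Σwᵢ|y−yᵢ|, so x and y are optimised independently as 1-D weighted medians.
Total weight W = 173; half = 86.5.
x-coordinate, sorted with cumulative weight:
  x=2 (N1, w=30) cum 30
  x=2 (N6, w=6) cum 36
  x=4 (N3, w=40) cum 76
  x=9 (N4, w=75) cum 151  ← median
  x=10 (N2, w=12) cum 163
  x=12 (N5, w=10) cum 173
⇒ x* = 9
y-coordinate, sorted with cumulative weight:
  y=3 (N3, w=40) cum 40
  y=4 (N4, w=75) cum 115  ← median
  y=4 (N6, w=6) cum 121
  y=5 (N2, w=12) cum 133
  y=7 (N1, w=30) cum 163
  y=8 (N5, w=10) cum 173
⇒ y* = 4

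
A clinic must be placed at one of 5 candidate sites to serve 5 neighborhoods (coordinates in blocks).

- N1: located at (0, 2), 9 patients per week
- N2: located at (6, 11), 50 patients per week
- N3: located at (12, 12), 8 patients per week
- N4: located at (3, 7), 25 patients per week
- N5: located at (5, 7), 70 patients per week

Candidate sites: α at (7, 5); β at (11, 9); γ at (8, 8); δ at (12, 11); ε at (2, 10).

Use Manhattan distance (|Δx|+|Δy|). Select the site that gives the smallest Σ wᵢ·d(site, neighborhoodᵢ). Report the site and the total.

γ, total 870 blocks

Total weighted distance at each candidate:
  α (7, 5): total = 966
  β (11, 9): total = 1354
  γ (8, 8): total = 870
  δ (12, 11): total = 1592
  ε (2, 10): total = 956
Minimum is at γ with total 870 blocks.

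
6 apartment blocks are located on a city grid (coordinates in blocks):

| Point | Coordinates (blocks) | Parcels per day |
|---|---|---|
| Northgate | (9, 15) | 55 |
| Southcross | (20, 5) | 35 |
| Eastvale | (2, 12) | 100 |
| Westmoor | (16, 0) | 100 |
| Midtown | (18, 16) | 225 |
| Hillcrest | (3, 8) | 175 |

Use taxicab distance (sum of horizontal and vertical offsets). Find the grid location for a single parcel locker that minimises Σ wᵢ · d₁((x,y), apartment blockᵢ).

(16, 12)

Manhattan distance separates: Σwᵢ(|x−xᵢ|+|y−yᵢ|) = Σwᵢ|x−xᵢ| + Σwᵢ|y−yᵢ|, so x and y are optimised independently as 1-D weighted medians.
Total weight W = 690; half = 345.
x-coordinate, sorted with cumulative weight:
  x=2 (Eastvale, w=100) cum 100
  x=3 (Hillcrest, w=175) cum 275
  x=9 (Northgate, w=55) cum 330
  x=16 (Westmoor, w=100) cum 430  ← median
  x=18 (Midtown, w=225) cum 655
  x=20 (Southcross, w=35) cum 690
⇒ x* = 16
y-coordinate, sorted with cumulative weight:
  y=0 (Westmoor, w=100) cum 100
  y=5 (Southcross, w=35) cum 135
  y=8 (Hillcrest, w=175) cum 310
  y=12 (Eastvale, w=100) cum 410  ← median
  y=15 (Northgate, w=55) cum 465
  y=16 (Midtown, w=225) cum 690
⇒ y* = 12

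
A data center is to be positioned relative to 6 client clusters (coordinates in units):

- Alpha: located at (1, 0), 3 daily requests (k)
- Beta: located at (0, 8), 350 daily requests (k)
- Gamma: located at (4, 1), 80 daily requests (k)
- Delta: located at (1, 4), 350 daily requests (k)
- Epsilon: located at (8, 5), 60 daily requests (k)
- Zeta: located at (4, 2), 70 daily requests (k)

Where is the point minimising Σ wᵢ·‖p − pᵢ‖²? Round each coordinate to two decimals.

(1.57, 5.17)

The minimiser of Σwᵢ‖p−pᵢ‖² is the weighted centroid p* = (Σwᵢpᵢ)/(Σwᵢ).
Σwᵢ = 913.
Σwᵢxᵢ = 3·1 + 350·0 + 80·4 + 350·1 + 60·8 + 70·4 = 1433.
Σwᵢyᵢ = 3·0 + 350·8 + 80·1 + 350·4 + 60·5 + 70·2 = 4720.
x* = 1433/913 = 1.57, y* = 4720/913 = 5.17.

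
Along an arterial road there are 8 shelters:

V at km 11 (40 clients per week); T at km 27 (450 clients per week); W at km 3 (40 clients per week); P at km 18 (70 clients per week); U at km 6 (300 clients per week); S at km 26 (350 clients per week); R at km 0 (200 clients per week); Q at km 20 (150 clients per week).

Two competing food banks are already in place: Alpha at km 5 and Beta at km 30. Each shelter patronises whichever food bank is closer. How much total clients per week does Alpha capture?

580

The indifferent point is the midpoint (5+30)/2 = 17.5; shelters left of it (closer to Alpha at 5) go to Alpha, those right go to Beta.
  R at 0 (w=200) → Alpha
  W at 3 (w=40) → Alpha
  U at 6 (w=300) → Alpha
  V at 11 (w=40) → Alpha
  P at 18 (w=70) → Beta
  Q at 20 (w=150) → Beta
  S at 26 (w=350) → Beta
  T at 27 (w=450) → Beta
Alpha captures 580; Beta captures 1020.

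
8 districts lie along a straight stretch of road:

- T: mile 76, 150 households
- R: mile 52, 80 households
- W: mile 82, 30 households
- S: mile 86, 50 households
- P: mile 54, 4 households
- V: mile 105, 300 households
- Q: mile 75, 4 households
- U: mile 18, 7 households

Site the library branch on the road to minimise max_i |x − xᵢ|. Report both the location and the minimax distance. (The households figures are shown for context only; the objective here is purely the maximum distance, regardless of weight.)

The 1-center on a line is the midpoint of the two extreme points: leftmost at 18, rightmost at 105.
Optimal location = (18 + 105)/2 = 61.5; maximum distance = (105 − 18)/2 = 43.5.

location 61.5, max distance 43.5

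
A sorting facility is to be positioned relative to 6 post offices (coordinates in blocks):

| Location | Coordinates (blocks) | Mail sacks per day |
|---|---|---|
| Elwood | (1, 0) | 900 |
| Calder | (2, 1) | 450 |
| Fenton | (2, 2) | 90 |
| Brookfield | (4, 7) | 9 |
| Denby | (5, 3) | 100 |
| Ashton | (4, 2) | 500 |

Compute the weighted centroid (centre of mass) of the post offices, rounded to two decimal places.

The minimiser of Σwᵢ‖p−pᵢ‖² is the weighted centroid p* = (Σwᵢpᵢ)/(Σwᵢ).
Σwᵢ = 2049.
Σwᵢxᵢ = 900·1 + 450·2 + 90·2 + 9·4 + 100·5 + 500·4 = 4516.
Σwᵢyᵢ = 900·0 + 450·1 + 90·2 + 9·7 + 100·3 + 500·2 = 1993.
x* = 4516/2049 = 2.20, y* = 1993/2049 = 0.97.

(2.20, 0.97)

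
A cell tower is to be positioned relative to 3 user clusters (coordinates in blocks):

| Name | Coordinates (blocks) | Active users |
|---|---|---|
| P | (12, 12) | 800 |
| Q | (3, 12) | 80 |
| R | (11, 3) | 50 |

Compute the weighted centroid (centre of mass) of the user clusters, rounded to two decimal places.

The minimiser of Σwᵢ‖p−pᵢ‖² is the weighted centroid p* = (Σwᵢpᵢ)/(Σwᵢ).
Σwᵢ = 930.
Σwᵢxᵢ = 800·12 + 80·3 + 50·11 = 10390.
Σwᵢyᵢ = 800·12 + 80·12 + 50·3 = 10710.
x* = 10390/930 = 11.17, y* = 10710/930 = 11.52.

(11.17, 11.52)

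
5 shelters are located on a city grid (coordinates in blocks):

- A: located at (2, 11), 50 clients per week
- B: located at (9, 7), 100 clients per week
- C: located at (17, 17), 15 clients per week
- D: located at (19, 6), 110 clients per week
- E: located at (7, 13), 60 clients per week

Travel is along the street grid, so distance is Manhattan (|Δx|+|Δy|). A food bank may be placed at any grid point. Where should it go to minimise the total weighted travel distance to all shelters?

(9, 7)

Manhattan distance separates: Σwᵢ(|x−xᵢ|+|y−yᵢ|) = Σwᵢ|x−xᵢ| + Σwᵢ|y−yᵢ|, so x and y are optimised independently as 1-D weighted medians.
Total weight W = 335; half = 167.5.
x-coordinate, sorted with cumulative weight:
  x=2 (A, w=50) cum 50
  x=7 (E, w=60) cum 110
  x=9 (B, w=100) cum 210  ← median
  x=17 (C, w=15) cum 225
  x=19 (D, w=110) cum 335
⇒ x* = 9
y-coordinate, sorted with cumulative weight:
  y=6 (D, w=110) cum 110
  y=7 (B, w=100) cum 210  ← median
  y=11 (A, w=50) cum 260
  y=13 (E, w=60) cum 320
  y=17 (C, w=15) cum 335
⇒ y* = 7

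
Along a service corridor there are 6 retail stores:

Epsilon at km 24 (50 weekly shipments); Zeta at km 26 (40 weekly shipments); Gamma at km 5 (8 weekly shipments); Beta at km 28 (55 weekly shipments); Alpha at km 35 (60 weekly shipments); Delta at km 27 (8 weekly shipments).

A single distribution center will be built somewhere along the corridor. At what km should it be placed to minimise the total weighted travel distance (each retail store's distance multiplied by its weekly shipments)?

x = 28

For a sum of weighted absolute distances on a line, the optimum is the weighted median (not the mean). Total weight W = 221; half-weight = 110.5.
Sort by position and accumulate weight:
  km 5 (Gamma, w=8) → cum 8
  km 24 (Epsilon, w=50) → cum 58
  km 26 (Zeta, w=40) → cum 98
  km 27 (Delta, w=8) → cum 106
  km 28 (Beta, w=55) → cum 161  ≥ 110.5 → median here
  km 35 (Alpha, w=60) → cum 221
Optimal location: km 28.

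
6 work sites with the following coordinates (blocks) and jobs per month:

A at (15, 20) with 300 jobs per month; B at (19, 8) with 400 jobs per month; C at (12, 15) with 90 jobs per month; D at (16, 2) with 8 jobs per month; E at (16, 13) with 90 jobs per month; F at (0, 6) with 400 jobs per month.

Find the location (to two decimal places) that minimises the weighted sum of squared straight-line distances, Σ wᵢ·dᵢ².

The minimiser of Σwᵢ‖p−pᵢ‖² is the weighted centroid p* = (Σwᵢpᵢ)/(Σwᵢ).
Σwᵢ = 1288.
Σwᵢxᵢ = 300·15 + 400·19 + 90·12 + 8·16 + 90·16 + 400·0 = 14748.
Σwᵢyᵢ = 300·20 + 400·8 + 90·15 + 8·2 + 90·13 + 400·6 = 14136.
x* = 14748/1288 = 11.45, y* = 14136/1288 = 10.98.

(11.45, 10.98)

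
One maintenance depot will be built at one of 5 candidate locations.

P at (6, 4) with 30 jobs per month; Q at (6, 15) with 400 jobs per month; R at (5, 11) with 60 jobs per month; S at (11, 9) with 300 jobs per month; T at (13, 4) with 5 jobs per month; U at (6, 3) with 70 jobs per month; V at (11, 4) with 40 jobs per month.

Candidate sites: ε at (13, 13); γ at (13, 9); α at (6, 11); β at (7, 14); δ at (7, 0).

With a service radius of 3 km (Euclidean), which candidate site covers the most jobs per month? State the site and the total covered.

Coverage radius r = 3 km; a point is covered iff (Δx)²+(Δy)² ≤ 3² = 9.
  ε (13, 13): covers {none} → 0
  γ (13, 9): covers {S} → 300
  α (6, 11): covers {R} → 60
  β (7, 14): covers {Q} → 400
  δ (7, 0): covers {none} → 0
Maximum coverage at β: 400 jobs per month.

β, covering 400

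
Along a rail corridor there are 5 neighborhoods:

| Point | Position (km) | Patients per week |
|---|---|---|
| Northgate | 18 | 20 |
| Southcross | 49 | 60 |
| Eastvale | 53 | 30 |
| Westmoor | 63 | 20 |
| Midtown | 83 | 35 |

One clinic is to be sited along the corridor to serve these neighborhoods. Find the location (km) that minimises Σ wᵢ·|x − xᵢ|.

x = 53

For a sum of weighted absolute distances on a line, the optimum is the weighted median (not the mean). Total weight W = 165; half-weight = 82.5.
Sort by position and accumulate weight:
  km 18 (Northgate, w=20) → cum 20
  km 49 (Southcross, w=60) → cum 80
  km 53 (Eastvale, w=30) → cum 110  ≥ 82.5 → median here
  km 63 (Westmoor, w=20) → cum 130
  km 83 (Midtown, w=35) → cum 165
Optimal location: km 53.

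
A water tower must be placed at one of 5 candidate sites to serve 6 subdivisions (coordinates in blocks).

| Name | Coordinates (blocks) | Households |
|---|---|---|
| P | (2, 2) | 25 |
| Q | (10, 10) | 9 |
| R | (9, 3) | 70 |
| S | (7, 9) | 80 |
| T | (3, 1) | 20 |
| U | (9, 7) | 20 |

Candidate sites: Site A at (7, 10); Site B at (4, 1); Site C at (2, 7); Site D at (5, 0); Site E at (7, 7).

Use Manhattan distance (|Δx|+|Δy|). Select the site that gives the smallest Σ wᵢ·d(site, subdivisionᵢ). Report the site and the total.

Total weighted distance at each candidate:
  Site A (7, 10): total = 1422
  Site B (4, 1): total = 1820
  Site C (2, 7): total = 1834
  Site D (5, 0): total = 1910
  Site E (7, 7): total = 1124
Minimum is at Site E with total 1124 blocks.

Site E, total 1124 blocks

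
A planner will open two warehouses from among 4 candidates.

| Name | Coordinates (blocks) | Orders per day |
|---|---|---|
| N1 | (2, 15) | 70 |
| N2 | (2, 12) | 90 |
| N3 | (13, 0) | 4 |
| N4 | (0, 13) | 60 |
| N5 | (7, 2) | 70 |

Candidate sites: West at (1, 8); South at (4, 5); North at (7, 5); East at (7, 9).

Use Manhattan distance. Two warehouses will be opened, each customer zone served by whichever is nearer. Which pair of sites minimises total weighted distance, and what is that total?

{West, North}, total 1624

Evaluate every pair (each demand assigned to the nearer of the two):
  {West, North}: total = 1624
  {West, South}: total = 1846
  {West, East}: total = 1920
  {North, East}: total = 2404
  {South, North}: total = 2624
  {South, East}: total = 2626
Best pair: {West, North} with total 1624.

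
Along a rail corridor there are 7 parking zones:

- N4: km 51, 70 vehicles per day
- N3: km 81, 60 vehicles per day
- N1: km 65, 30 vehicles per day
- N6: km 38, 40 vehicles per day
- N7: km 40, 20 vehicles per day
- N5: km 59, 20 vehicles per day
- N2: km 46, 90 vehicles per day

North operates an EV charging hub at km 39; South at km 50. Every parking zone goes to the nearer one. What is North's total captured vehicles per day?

The indifferent point is the midpoint (39+50)/2 = 44.5; parking zones left of it (closer to North at 39) go to North, those right go to South.
  N6 at 38 (w=40) → North
  N7 at 40 (w=20) → North
  N2 at 46 (w=90) → South
  N4 at 51 (w=70) → South
  N5 at 59 (w=20) → South
  N1 at 65 (w=30) → South
  N3 at 81 (w=60) → South
North captures 60; South captures 270.

60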